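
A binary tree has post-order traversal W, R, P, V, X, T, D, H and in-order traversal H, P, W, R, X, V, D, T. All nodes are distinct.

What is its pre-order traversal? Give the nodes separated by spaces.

The last element of post-order is the root; it splits in-order into left and right subtrees.
Root H: left subtree has 0 nodes { }, right has 7 {P, W, R, X, V, D, T}.
  Root D: left subtree has 5 nodes {P, W, R, X, V}, right has 1 {T}.
    Root X: left subtree has 3 nodes {P, W, R}, right has 1 {V}.
      Root P: left subtree has 0 nodes { }, right has 2 {W, R}.
        Root R: left subtree has 1 node {W}, right has 0 { }.

H D X P R W V T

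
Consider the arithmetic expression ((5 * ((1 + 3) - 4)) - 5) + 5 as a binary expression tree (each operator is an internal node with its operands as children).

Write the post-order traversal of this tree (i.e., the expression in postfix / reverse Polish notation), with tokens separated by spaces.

5 1 3 + 4 - * 5 - 5 +

Post-order on an expression tree gives postfix notation: for each operator, emit left operand, right operand, then the operator.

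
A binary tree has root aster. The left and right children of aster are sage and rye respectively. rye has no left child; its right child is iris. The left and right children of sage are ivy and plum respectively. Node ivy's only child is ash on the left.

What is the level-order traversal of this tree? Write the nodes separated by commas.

aster, sage, rye, ivy, plum, iris, ash

Level-order visits nodes level by level from the root, left to right within each level.
Level 0: aster
Level 1: sage, rye
Level 2: ivy, plum, iris
Level 3: ash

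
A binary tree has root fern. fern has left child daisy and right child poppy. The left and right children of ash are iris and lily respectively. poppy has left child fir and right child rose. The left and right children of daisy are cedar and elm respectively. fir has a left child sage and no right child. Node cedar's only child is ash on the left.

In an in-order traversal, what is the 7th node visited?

In-order visits the left subtree, then the node, then the right subtree.
At fern: go left to daisy.
  At daisy: go left to cedar.
    At cedar: go left to ash.
      At ash: go left to iris.
        iris is a leaf — visit iris.
      Visit ash.
      At ash: go right to lily.
        lily is a leaf — visit lily.
    Visit cedar.
    At cedar: no right child.
  Visit daisy.
  At daisy: go right to elm.
    elm is a leaf — visit elm.
Visit fern.
At fern: go right to poppy.
  At poppy: go left to fir.
    At fir: go left to sage.
      sage is a leaf — visit sage.
    Visit fir.
    At fir: no right child.
  Visit poppy.
  At poppy: go right to rose.
    rose is a leaf — visit rose.
Full in-order sequence: iris, ash, lily, cedar, daisy, elm, fern, sage, fir, poppy, rose.

fern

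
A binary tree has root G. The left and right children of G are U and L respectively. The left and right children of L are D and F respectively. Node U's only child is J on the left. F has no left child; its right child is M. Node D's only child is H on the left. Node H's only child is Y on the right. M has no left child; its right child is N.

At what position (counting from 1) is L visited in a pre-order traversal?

Pre-order visits the node, then its left subtree, then its right subtree.
Visit G.
At G: go left to U.
  Visit U.
  At U: go left to J.
    J is a leaf — visit J.
  At U: no right child.
At G: go right to L.
  Visit L.
  At L: go left to D.
    Visit D.
    At D: go left to H.
      Visit H.
      At H: no left child.
      At H: go right to Y.
        Y is a leaf — visit Y.
    At D: no right child.
  At L: go right to F.
    Visit F.
    At F: no left child.
    At F: go right to M.
      Visit M.
      At M: no left child.
      At M: go right to N.
        N is a leaf — visit N.
Full pre-order sequence: G, U, J, L, D, H, Y, F, M, N.

4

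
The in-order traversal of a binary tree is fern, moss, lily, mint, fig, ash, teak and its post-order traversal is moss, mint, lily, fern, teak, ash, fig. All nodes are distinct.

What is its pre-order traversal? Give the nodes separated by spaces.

fig fern lily moss mint ash teak

The last element of post-order is the root; it splits in-order into left and right subtrees.
Root fig: left subtree has 4 nodes {fern, moss, lily, mint}, right has 2 {ash, teak}.
  Root fern: left subtree has 0 nodes { }, right has 3 {moss, lily, mint}.
    Root lily: left subtree has 1 node {moss}, right has 1 {mint}.
  Root ash: left subtree has 0 nodes { }, right has 1 {teak}.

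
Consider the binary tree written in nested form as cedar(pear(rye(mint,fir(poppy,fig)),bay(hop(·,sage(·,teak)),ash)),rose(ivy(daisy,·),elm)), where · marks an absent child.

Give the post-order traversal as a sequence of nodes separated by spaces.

Post-order visits the left subtree, then the right subtree, then the node.
At cedar: go left to pear.
  At pear: go left to rye.
    At rye: go left to mint.
      mint is a leaf — visit mint.
    At rye: go right to fir.
      At fir: go left to poppy.
        poppy is a leaf — visit poppy.
      At fir: go right to fig.
        fig is a leaf — visit fig.
      Visit fir.
    Visit rye.
  At pear: go right to bay.
    At bay: go left to hop.
      At hop: no left child.
      At hop: go right to sage.
        At sage: no left child.
        At sage: go right to teak.
          teak is a leaf — visit teak.
        Visit sage.
      Visit hop.
    At bay: go right to ash.
      ash is a leaf — visit ash.
    Visit bay.
  Visit pear.
At cedar: go right to rose.
  At rose: go left to ivy.
    At ivy: go left to daisy.
      daisy is a leaf — visit daisy.
    At ivy: no right child.
    Visit ivy.
  At rose: go right to elm.
    elm is a leaf — visit elm.
  Visit rose.
Visit cedar.

mint poppy fig fir rye teak sage hop ash bay pear daisy ivy elm rose cedar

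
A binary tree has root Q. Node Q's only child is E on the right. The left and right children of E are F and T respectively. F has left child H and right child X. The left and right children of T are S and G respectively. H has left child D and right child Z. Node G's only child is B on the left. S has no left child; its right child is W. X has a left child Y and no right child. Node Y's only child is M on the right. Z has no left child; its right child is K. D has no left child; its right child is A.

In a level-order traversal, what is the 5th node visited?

H

Level-order visits nodes level by level from the root, left to right within each level.
Level 0: Q
Level 1: E
Level 2: F, T
Level 3: H, X, S, G
Level 4: D, Z, Y, W, B
Level 5: A, K, M
Full level-order sequence: Q, E, F, T, H, X, S, G, D, Z, Y, W, B, A, K, M.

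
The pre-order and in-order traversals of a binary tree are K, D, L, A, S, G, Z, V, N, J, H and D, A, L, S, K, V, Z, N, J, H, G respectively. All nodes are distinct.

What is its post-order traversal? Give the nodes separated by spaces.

A S L D V H J N Z G K

The first element of pre-order is the root; it splits in-order into left and right subtrees.
Root K: left subtree has 4 nodes {D, A, L, S}, right has 6 {V, Z, N, J, H, G}.
  Root D: left subtree has 0 nodes { }, right has 3 {A, L, S}.
    Root L: left subtree has 1 node {A}, right has 1 {S}.
  Root G: left subtree has 5 nodes {V, Z, N, J, H}, right has 0 { }.
    Root Z: left subtree has 1 node {V}, right has 3 {N, J, H}.
      Root N: left subtree has 0 nodes { }, right has 2 {J, H}.
        Root J: left subtree has 0 nodes { }, right has 1 {H}.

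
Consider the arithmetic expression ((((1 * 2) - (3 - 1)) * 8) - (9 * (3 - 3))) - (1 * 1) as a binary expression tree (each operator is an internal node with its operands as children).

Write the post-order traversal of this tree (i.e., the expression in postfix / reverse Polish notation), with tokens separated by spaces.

1 2 * 3 1 - - 8 * 9 3 3 - * - 1 1 * -

Post-order on an expression tree gives postfix notation: for each operator, emit left operand, right operand, then the operator.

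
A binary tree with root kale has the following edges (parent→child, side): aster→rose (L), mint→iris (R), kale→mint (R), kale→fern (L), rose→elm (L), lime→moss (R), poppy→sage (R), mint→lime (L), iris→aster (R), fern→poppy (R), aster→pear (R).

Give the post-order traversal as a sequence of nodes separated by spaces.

Post-order visits the left subtree, then the right subtree, then the node.
At kale: go left to fern.
  At fern: no left child.
  At fern: go right to poppy.
    At poppy: no left child.
    At poppy: go right to sage.
      sage is a leaf — visit sage.
    Visit poppy.
  Visit fern.
At kale: go right to mint.
  At mint: go left to lime.
    At lime: no left child.
    At lime: go right to moss.
      moss is a leaf — visit moss.
    Visit lime.
  At mint: go right to iris.
    At iris: no left child.
    At iris: go right to aster.
      At aster: go left to rose.
        At rose: go left to elm.
          elm is a leaf — visit elm.
        At rose: no right child.
        Visit rose.
      At aster: go right to pear.
        pear is a leaf — visit pear.
      Visit aster.
    Visit iris.
  Visit mint.
Visit kale.

sage poppy fern moss lime elm rose pear aster iris mint kale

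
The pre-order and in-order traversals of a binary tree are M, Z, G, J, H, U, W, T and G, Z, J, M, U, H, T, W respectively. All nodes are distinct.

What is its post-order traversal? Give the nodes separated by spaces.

The first element of pre-order is the root; it splits in-order into left and right subtrees.
Root M: left subtree has 3 nodes {G, Z, J}, right has 4 {U, H, T, W}.
  Root Z: left subtree has 1 node {G}, right has 1 {J}.
  Root H: left subtree has 1 node {U}, right has 2 {T, W}.
    Root W: left subtree has 1 node {T}, right has 0 { }.

G J Z U T W H M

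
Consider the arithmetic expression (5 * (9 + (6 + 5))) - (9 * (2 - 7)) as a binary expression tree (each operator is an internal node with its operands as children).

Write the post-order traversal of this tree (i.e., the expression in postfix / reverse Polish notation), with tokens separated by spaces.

Post-order on an expression tree gives postfix notation: for each operator, emit left operand, right operand, then the operator.

5 9 6 5 + + * 9 2 7 - * -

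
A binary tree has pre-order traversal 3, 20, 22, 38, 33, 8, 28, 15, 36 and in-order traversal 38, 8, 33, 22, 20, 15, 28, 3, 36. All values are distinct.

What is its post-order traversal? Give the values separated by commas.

8, 33, 38, 22, 15, 28, 20, 36, 3

The first element of pre-order is the root; it splits in-order into left and right subtrees.
Root 3: left subtree has 7 nodes {38, 8, 33, 22, 20, 15, 28}, right has 1 {36}.
  Root 20: left subtree has 4 nodes {38, 8, 33, 22}, right has 2 {15, 28}.
    Root 22: left subtree has 3 nodes {38, 8, 33}, right has 0 { }.
      Root 38: left subtree has 0 nodes { }, right has 2 {8, 33}.
        Root 33: left subtree has 1 node {8}, right has 0 { }.
    Root 28: left subtree has 1 node {15}, right has 0 { }.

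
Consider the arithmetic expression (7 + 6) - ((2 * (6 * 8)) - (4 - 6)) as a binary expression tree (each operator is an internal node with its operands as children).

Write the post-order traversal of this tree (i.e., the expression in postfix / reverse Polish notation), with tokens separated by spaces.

7 6 + 2 6 8 * * 4 6 - - -

Post-order on an expression tree gives postfix notation: for each operator, emit left operand, right operand, then the operator.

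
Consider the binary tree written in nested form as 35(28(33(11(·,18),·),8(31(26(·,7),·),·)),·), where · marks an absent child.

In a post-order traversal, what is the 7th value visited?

8

Post-order visits the left subtree, then the right subtree, then the node.
At 35: go left to 28.
  At 28: go left to 33.
    At 33: go left to 11.
      At 11: no left child.
      At 11: go right to 18.
        18 is a leaf — visit 18.
      Visit 11.
    At 33: no right child.
    Visit 33.
  At 28: go right to 8.
    At 8: go left to 31.
      At 31: go left to 26.
        At 26: no left child.
        At 26: go right to 7.
          7 is a leaf — visit 7.
        Visit 26.
      At 31: no right child.
      Visit 31.
    At 8: no right child.
    Visit 8.
  Visit 28.
At 35: no right child.
Visit 35.
Full post-order sequence: 18, 11, 33, 7, 26, 31, 8, 28, 35.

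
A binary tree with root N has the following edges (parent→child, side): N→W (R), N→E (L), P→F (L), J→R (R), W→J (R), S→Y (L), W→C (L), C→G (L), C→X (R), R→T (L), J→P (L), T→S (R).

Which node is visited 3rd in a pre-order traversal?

W

Pre-order visits the node, then its left subtree, then its right subtree.
Visit N.
At N: go left to E.
  E is a leaf — visit E.
At N: go right to W.
  Visit W.
  At W: go left to C.
    Visit C.
    At C: go left to G.
      G is a leaf — visit G.
    At C: go right to X.
      X is a leaf — visit X.
  At W: go right to J.
    Visit J.
    At J: go left to P.
      Visit P.
      At P: go left to F.
        F is a leaf — visit F.
      At P: no right child.
    At J: go right to R.
      Visit R.
      At R: go left to T.
        Visit T.
        At T: no left child.
        At T: go right to S.
          Visit S.
          At S: go left to Y.
            Y is a leaf — visit Y.
          At S: no right child.
      At R: no right child.
Full pre-order sequence: N, E, W, C, G, X, J, P, F, R, T, S, Y.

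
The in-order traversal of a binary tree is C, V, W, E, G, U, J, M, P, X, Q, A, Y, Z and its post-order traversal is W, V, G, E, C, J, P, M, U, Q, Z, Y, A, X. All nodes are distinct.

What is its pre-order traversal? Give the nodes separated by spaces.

X U C E V W G M J P A Q Y Z

The last element of post-order is the root; it splits in-order into left and right subtrees.
Root X: left subtree has 9 nodes {C, V, W, E, G, U, J, M, P}, right has 4 {Q, A, Y, Z}.
  Root U: left subtree has 5 nodes {C, V, W, E, G}, right has 3 {J, M, P}.
    Root C: left subtree has 0 nodes { }, right has 4 {V, W, E, G}.
      Root E: left subtree has 2 nodes {V, W}, right has 1 {G}.
        Root V: left subtree has 0 nodes { }, right has 1 {W}.
    Root M: left subtree has 1 node {J}, right has 1 {P}.
  Root A: left subtree has 1 node {Q}, right has 2 {Y, Z}.
    Root Y: left subtree has 0 nodes { }, right has 1 {Z}.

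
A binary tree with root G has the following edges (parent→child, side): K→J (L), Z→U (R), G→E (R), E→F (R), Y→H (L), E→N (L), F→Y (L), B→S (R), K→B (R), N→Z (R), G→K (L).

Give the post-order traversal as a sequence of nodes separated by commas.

J, S, B, K, U, Z, N, H, Y, F, E, G

Post-order visits the left subtree, then the right subtree, then the node.
At G: go left to K.
  At K: go left to J.
    J is a leaf — visit J.
  At K: go right to B.
    At B: no left child.
    At B: go right to S.
      S is a leaf — visit S.
    Visit B.
  Visit K.
At G: go right to E.
  At E: go left to N.
    At N: no left child.
    At N: go right to Z.
      At Z: no left child.
      At Z: go right to U.
        U is a leaf — visit U.
      Visit Z.
    Visit N.
  At E: go right to F.
    At F: go left to Y.
      At Y: go left to H.
        H is a leaf — visit H.
      At Y: no right child.
      Visit Y.
    At F: no right child.
    Visit F.
  Visit E.
Visit G.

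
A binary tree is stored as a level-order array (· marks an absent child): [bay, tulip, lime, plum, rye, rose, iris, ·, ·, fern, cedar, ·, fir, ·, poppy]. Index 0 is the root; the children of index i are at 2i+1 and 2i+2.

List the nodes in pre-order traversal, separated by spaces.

Pre-order visits the node, then its left subtree, then its right subtree.
Visit bay.
At bay: go left to tulip.
  Visit tulip.
  At tulip: go left to plum.
    plum is a leaf — visit plum.
  At tulip: go right to rye.
    Visit rye.
    At rye: go left to fern.
      fern is a leaf — visit fern.
    At rye: go right to cedar.
      cedar is a leaf — visit cedar.
At bay: go right to lime.
  Visit lime.
  At lime: go left to rose.
    Visit rose.
    At rose: no left child.
    At rose: go right to fir.
      fir is a leaf — visit fir.
  At lime: go right to iris.
    Visit iris.
    At iris: no left child.
    At iris: go right to poppy.
      poppy is a leaf — visit poppy.

bay tulip plum rye fern cedar lime rose fir iris poppy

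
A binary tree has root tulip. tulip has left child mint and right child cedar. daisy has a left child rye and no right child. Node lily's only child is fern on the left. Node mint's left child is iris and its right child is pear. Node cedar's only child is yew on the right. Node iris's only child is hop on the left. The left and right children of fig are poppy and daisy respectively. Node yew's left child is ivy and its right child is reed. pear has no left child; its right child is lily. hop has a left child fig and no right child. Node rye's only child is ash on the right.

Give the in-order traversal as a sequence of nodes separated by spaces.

In-order visits the left subtree, then the node, then the right subtree.
At tulip: go left to mint.
  At mint: go left to iris.
    At iris: go left to hop.
      At hop: go left to fig.
        At fig: go left to poppy.
          poppy is a leaf — visit poppy.
        Visit fig.
        At fig: go right to daisy.
          At daisy: go left to rye.
            At rye: no left child.
            Visit rye.
            At rye: go right to ash.
              ash is a leaf — visit ash.
          Visit daisy.
          At daisy: no right child.
      Visit hop.
      At hop: no right child.
    Visit iris.
    At iris: no right child.
  Visit mint.
  At mint: go right to pear.
    At pear: no left child.
    Visit pear.
    At pear: go right to lily.
      At lily: go left to fern.
        fern is a leaf — visit fern.
      Visit lily.
      At lily: no right child.
Visit tulip.
At tulip: go right to cedar.
  At cedar: no left child.
  Visit cedar.
  At cedar: go right to yew.
    At yew: go left to ivy.
      ivy is a leaf — visit ivy.
    Visit yew.
    At yew: go right to reed.
      reed is a leaf — visit reed.

poppy fig rye ash daisy hop iris mint pear fern lily tulip cedar ivy yew reed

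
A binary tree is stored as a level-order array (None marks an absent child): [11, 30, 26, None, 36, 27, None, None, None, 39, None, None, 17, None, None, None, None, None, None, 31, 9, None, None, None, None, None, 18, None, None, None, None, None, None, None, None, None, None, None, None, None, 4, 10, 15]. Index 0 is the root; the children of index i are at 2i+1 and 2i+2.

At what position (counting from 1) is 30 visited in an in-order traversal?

1

In-order visits the left subtree, then the node, then the right subtree.
At 11: go left to 30.
  At 30: no left child.
  Visit 30.
  At 30: go right to 36.
    At 36: go left to 39.
      At 39: go left to 31.
        At 31: no left child.
        Visit 31.
        At 31: go right to 4.
          4 is a leaf — visit 4.
      Visit 39.
      At 39: go right to 9.
        At 9: go left to 10.
          10 is a leaf — visit 10.
        Visit 9.
        At 9: go right to 15.
          15 is a leaf — visit 15.
    Visit 36.
    At 36: no right child.
Visit 11.
At 11: go right to 26.
  At 26: go left to 27.
    At 27: no left child.
    Visit 27.
    At 27: go right to 17.
      At 17: no left child.
      Visit 17.
      At 17: go right to 18.
        18 is a leaf — visit 18.
  Visit 26.
  At 26: no right child.
Full in-order sequence: 30, 31, 4, 39, 10, 9, 15, 36, 11, 27, 17, 18, 26.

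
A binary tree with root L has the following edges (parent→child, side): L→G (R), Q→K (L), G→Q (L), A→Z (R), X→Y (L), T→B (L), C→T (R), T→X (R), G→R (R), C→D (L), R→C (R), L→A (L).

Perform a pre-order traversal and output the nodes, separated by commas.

L, A, Z, G, Q, K, R, C, D, T, B, X, Y

Pre-order visits the node, then its left subtree, then its right subtree.
Visit L.
At L: go left to A.
  Visit A.
  At A: no left child.
  At A: go right to Z.
    Z is a leaf — visit Z.
At L: go right to G.
  Visit G.
  At G: go left to Q.
    Visit Q.
    At Q: go left to K.
      K is a leaf — visit K.
    At Q: no right child.
  At G: go right to R.
    Visit R.
    At R: no left child.
    At R: go right to C.
      Visit C.
      At C: go left to D.
        D is a leaf — visit D.
      At C: go right to T.
        Visit T.
        At T: go left to B.
          B is a leaf — visit B.
        At T: go right to X.
          Visit X.
          At X: go left to Y.
            Y is a leaf — visit Y.
          At X: no right child.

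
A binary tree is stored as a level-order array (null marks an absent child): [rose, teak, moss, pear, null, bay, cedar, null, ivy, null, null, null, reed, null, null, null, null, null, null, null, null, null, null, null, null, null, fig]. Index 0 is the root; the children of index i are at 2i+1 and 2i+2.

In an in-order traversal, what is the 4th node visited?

rose

In-order visits the left subtree, then the node, then the right subtree.
At rose: go left to teak.
  At teak: go left to pear.
    At pear: no left child.
    Visit pear.
    At pear: go right to ivy.
      ivy is a leaf — visit ivy.
  Visit teak.
  At teak: no right child.
Visit rose.
At rose: go right to moss.
  At moss: go left to bay.
    At bay: no left child.
    Visit bay.
    At bay: go right to reed.
      At reed: no left child.
      Visit reed.
      At reed: go right to fig.
        fig is a leaf — visit fig.
  Visit moss.
  At moss: go right to cedar.
    cedar is a leaf — visit cedar.
Full in-order sequence: pear, ivy, teak, rose, bay, reed, fig, moss, cedar.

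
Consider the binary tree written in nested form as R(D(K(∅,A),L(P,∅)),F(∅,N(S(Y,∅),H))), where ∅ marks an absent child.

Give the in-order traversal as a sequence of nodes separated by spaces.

K A D P L R F Y S N H

In-order visits the left subtree, then the node, then the right subtree.
At R: go left to D.
  At D: go left to K.
    At K: no left child.
    Visit K.
    At K: go right to A.
      A is a leaf — visit A.
  Visit D.
  At D: go right to L.
    At L: go left to P.
      P is a leaf — visit P.
    Visit L.
    At L: no right child.
Visit R.
At R: go right to F.
  At F: no left child.
  Visit F.
  At F: go right to N.
    At N: go left to S.
      At S: go left to Y.
        Y is a leaf — visit Y.
      Visit S.
      At S: no right child.
    Visit N.
    At N: go right to H.
      H is a leaf — visit H.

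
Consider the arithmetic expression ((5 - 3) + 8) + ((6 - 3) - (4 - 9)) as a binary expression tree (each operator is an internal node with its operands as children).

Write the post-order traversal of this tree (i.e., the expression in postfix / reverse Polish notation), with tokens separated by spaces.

5 3 - 8 + 6 3 - 4 9 - - +

Post-order on an expression tree gives postfix notation: for each operator, emit left operand, right operand, then the operator.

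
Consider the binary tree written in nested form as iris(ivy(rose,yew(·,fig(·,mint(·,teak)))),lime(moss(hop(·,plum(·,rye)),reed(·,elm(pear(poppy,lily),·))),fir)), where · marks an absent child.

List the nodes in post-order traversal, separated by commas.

Post-order visits the left subtree, then the right subtree, then the node.
At iris: go left to ivy.
  At ivy: go left to rose.
    rose is a leaf — visit rose.
  At ivy: go right to yew.
    At yew: no left child.
    At yew: go right to fig.
      At fig: no left child.
      At fig: go right to mint.
        At mint: no left child.
        At mint: go right to teak.
          teak is a leaf — visit teak.
        Visit mint.
      Visit fig.
    Visit yew.
  Visit ivy.
At iris: go right to lime.
  At lime: go left to moss.
    At moss: go left to hop.
      At hop: no left child.
      At hop: go right to plum.
        At plum: no left child.
        At plum: go right to rye.
          rye is a leaf — visit rye.
        Visit plum.
      Visit hop.
    At moss: go right to reed.
      At reed: no left child.
      At reed: go right to elm.
        At elm: go left to pear.
          At pear: go left to poppy.
            poppy is a leaf — visit poppy.
          At pear: go right to lily.
            lily is a leaf — visit lily.
          Visit pear.
        At elm: no right child.
        Visit elm.
      Visit reed.
    Visit moss.
  At lime: go right to fir.
    fir is a leaf — visit fir.
  Visit lime.
Visit iris.

rose, teak, mint, fig, yew, ivy, rye, plum, hop, poppy, lily, pear, elm, reed, moss, fir, lime, iris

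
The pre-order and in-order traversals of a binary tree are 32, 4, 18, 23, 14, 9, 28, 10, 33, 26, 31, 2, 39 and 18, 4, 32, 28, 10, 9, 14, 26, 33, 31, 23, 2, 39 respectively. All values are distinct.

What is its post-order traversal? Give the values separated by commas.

The first element of pre-order is the root; it splits in-order into left and right subtrees.
Root 32: left subtree has 2 nodes {18, 4}, right has 10 {28, 10, 9, 14, 26, 33, 31, 23, 2, 39}.
  Root 4: left subtree has 1 node {18}, right has 0 { }.
  Root 23: left subtree has 7 nodes {28, 10, 9, 14, 26, 33, 31}, right has 2 {2, 39}.
    Root 14: left subtree has 3 nodes {28, 10, 9}, right has 3 {26, 33, 31}.
      Root 9: left subtree has 2 nodes {28, 10}, right has 0 { }.
        Root 28: left subtree has 0 nodes { }, right has 1 {10}.
      Root 33: left subtree has 1 node {26}, right has 1 {31}.
    Root 2: left subtree has 0 nodes { }, right has 1 {39}.

18, 4, 10, 28, 9, 26, 31, 33, 14, 39, 2, 23, 32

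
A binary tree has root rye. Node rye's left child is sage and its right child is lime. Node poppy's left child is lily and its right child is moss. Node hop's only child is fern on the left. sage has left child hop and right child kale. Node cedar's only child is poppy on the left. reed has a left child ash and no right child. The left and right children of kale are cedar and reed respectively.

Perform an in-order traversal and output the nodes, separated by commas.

In-order visits the left subtree, then the node, then the right subtree.
At rye: go left to sage.
  At sage: go left to hop.
    At hop: go left to fern.
      fern is a leaf — visit fern.
    Visit hop.
    At hop: no right child.
  Visit sage.
  At sage: go right to kale.
    At kale: go left to cedar.
      At cedar: go left to poppy.
        At poppy: go left to lily.
          lily is a leaf — visit lily.
        Visit poppy.
        At poppy: go right to moss.
          moss is a leaf — visit moss.
      Visit cedar.
      At cedar: no right child.
    Visit kale.
    At kale: go right to reed.
      At reed: go left to ash.
        ash is a leaf — visit ash.
      Visit reed.
      At reed: no right child.
Visit rye.
At rye: go right to lime.
  lime is a leaf — visit lime.

fern, hop, sage, lily, poppy, moss, cedar, kale, ash, reed, rye, lime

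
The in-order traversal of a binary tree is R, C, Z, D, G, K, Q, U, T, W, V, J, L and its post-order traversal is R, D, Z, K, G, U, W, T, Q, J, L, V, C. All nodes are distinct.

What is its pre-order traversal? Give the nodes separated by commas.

C, R, V, Q, G, Z, D, K, T, U, W, L, J

The last element of post-order is the root; it splits in-order into left and right subtrees.
Root C: left subtree has 1 node {R}, right has 11 {Z, D, G, K, Q, U, T, W, V, J, L}.
  Root V: left subtree has 8 nodes {Z, D, G, K, Q, U, T, W}, right has 2 {J, L}.
    Root Q: left subtree has 4 nodes {Z, D, G, K}, right has 3 {U, T, W}.
      Root G: left subtree has 2 nodes {Z, D}, right has 1 {K}.
        Root Z: left subtree has 0 nodes { }, right has 1 {D}.
      Root T: left subtree has 1 node {U}, right has 1 {W}.
    Root L: left subtree has 1 node {J}, right has 0 { }.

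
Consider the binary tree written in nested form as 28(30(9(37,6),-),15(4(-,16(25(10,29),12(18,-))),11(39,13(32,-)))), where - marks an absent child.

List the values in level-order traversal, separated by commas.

Level-order visits nodes level by level from the root, left to right within each level.
Level 0: 28
Level 1: 30, 15
Level 2: 9, 4, 11
Level 3: 37, 6, 16, 39, 13
Level 4: 25, 12, 32
Level 5: 10, 29, 18

28, 30, 15, 9, 4, 11, 37, 6, 16, 39, 13, 25, 12, 32, 10, 29, 18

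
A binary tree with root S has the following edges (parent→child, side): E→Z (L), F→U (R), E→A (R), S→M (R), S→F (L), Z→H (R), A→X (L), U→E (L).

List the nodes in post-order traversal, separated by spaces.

H Z X A E U F M S

Post-order visits the left subtree, then the right subtree, then the node.
At S: go left to F.
  At F: no left child.
  At F: go right to U.
    At U: go left to E.
      At E: go left to Z.
        At Z: no left child.
        At Z: go right to H.
          H is a leaf — visit H.
        Visit Z.
      At E: go right to A.
        At A: go left to X.
          X is a leaf — visit X.
        At A: no right child.
        Visit A.
      Visit E.
    At U: no right child.
    Visit U.
  Visit F.
At S: go right to M.
  M is a leaf — visit M.
Visit S.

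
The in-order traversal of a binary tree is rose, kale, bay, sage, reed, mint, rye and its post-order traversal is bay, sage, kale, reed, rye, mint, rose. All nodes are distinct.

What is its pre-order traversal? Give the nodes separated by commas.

rose, mint, reed, kale, sage, bay, rye

The last element of post-order is the root; it splits in-order into left and right subtrees.
Root rose: left subtree has 0 nodes { }, right has 6 {kale, bay, sage, reed, mint, rye}.
  Root mint: left subtree has 4 nodes {kale, bay, sage, reed}, right has 1 {rye}.
    Root reed: left subtree has 3 nodes {kale, bay, sage}, right has 0 { }.
      Root kale: left subtree has 0 nodes { }, right has 2 {bay, sage}.
        Root sage: left subtree has 1 node {bay}, right has 0 { }.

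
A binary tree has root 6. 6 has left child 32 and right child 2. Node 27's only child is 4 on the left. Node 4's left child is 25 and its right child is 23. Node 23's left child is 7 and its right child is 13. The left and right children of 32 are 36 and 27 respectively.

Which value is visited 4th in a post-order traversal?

13

Post-order visits the left subtree, then the right subtree, then the node.
At 6: go left to 32.
  At 32: go left to 36.
    36 is a leaf — visit 36.
  At 32: go right to 27.
    At 27: go left to 4.
      At 4: go left to 25.
        25 is a leaf — visit 25.
      At 4: go right to 23.
        At 23: go left to 7.
          7 is a leaf — visit 7.
        At 23: go right to 13.
          13 is a leaf — visit 13.
        Visit 23.
      Visit 4.
    At 27: no right child.
    Visit 27.
  Visit 32.
At 6: go right to 2.
  2 is a leaf — visit 2.
Visit 6.
Full post-order sequence: 36, 25, 7, 13, 23, 4, 27, 32, 2, 6.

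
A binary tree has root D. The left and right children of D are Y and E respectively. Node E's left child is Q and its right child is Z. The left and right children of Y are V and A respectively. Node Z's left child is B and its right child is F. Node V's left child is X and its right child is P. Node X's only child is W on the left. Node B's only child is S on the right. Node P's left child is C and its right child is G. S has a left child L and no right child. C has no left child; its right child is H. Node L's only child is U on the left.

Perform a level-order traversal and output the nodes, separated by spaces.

D Y E V A Q Z X P B F W C G S H L U

Level-order visits nodes level by level from the root, left to right within each level.
Level 0: D
Level 1: Y, E
Level 2: V, A, Q, Z
Level 3: X, P, B, F
Level 4: W, C, G, S
Level 5: H, L
Level 6: U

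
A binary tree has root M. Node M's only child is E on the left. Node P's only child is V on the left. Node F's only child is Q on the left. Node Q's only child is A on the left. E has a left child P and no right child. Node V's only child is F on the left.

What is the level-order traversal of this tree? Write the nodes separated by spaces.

M E P V F Q A

Level-order visits nodes level by level from the root, left to right within each level.
Level 0: M
Level 1: E
Level 2: P
Level 3: V
Level 4: F
Level 5: Q
Level 6: A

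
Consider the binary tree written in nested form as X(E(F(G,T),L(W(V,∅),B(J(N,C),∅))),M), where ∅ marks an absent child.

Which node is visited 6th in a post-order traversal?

Post-order visits the left subtree, then the right subtree, then the node.
At X: go left to E.
  At E: go left to F.
    At F: go left to G.
      G is a leaf — visit G.
    At F: go right to T.
      T is a leaf — visit T.
    Visit F.
  At E: go right to L.
    At L: go left to W.
      At W: go left to V.
        V is a leaf — visit V.
      At W: no right child.
      Visit W.
    At L: go right to B.
      At B: go left to J.
        At J: go left to N.
          N is a leaf — visit N.
        At J: go right to C.
          C is a leaf — visit C.
        Visit J.
      At B: no right child.
      Visit B.
    Visit L.
  Visit E.
At X: go right to M.
  M is a leaf — visit M.
Visit X.
Full post-order sequence: G, T, F, V, W, N, C, J, B, L, E, M, X.

N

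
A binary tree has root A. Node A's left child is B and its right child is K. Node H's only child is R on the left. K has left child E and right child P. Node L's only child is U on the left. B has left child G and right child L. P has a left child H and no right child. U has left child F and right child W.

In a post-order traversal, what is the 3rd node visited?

Post-order visits the left subtree, then the right subtree, then the node.
At A: go left to B.
  At B: go left to G.
    G is a leaf — visit G.
  At B: go right to L.
    At L: go left to U.
      At U: go left to F.
        F is a leaf — visit F.
      At U: go right to W.
        W is a leaf — visit W.
      Visit U.
    At L: no right child.
    Visit L.
  Visit B.
At A: go right to K.
  At K: go left to E.
    E is a leaf — visit E.
  At K: go right to P.
    At P: go left to H.
      At H: go left to R.
        R is a leaf — visit R.
      At H: no right child.
      Visit H.
    At P: no right child.
    Visit P.
  Visit K.
Visit A.
Full post-order sequence: G, F, W, U, L, B, E, R, H, P, K, A.

W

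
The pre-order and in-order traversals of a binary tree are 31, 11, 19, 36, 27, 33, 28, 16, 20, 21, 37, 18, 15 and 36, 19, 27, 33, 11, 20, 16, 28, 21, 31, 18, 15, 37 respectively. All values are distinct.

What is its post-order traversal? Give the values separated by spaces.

The first element of pre-order is the root; it splits in-order into left and right subtrees.
Root 31: left subtree has 9 nodes {36, 19, 27, 33, 11, 20, 16, 28, 21}, right has 3 {18, 15, 37}.
  Root 11: left subtree has 4 nodes {36, 19, 27, 33}, right has 4 {20, 16, 28, 21}.
    Root 19: left subtree has 1 node {36}, right has 2 {27, 33}.
      Root 27: left subtree has 0 nodes { }, right has 1 {33}.
    Root 28: left subtree has 2 nodes {20, 16}, right has 1 {21}.
      Root 16: left subtree has 1 node {20}, right has 0 { }.
  Root 37: left subtree has 2 nodes {18, 15}, right has 0 { }.
    Root 18: left subtree has 0 nodes { }, right has 1 {15}.

36 33 27 19 20 16 21 28 11 15 18 37 31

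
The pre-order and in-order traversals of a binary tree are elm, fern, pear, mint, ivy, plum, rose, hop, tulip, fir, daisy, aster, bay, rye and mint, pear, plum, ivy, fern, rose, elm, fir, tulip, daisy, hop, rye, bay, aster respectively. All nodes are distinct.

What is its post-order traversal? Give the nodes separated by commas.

The first element of pre-order is the root; it splits in-order into left and right subtrees.
Root elm: left subtree has 6 nodes {mint, pear, plum, ivy, fern, rose}, right has 7 {fir, tulip, daisy, hop, rye, bay, aster}.
  Root fern: left subtree has 4 nodes {mint, pear, plum, ivy}, right has 1 {rose}.
    Root pear: left subtree has 1 node {mint}, right has 2 {plum, ivy}.
      Root ivy: left subtree has 1 node {plum}, right has 0 { }.
  Root hop: left subtree has 3 nodes {fir, tulip, daisy}, right has 3 {rye, bay, aster}.
    Root tulip: left subtree has 1 node {fir}, right has 1 {daisy}.
    Root aster: left subtree has 2 nodes {rye, bay}, right has 0 { }.
      Root bay: left subtree has 1 node {rye}, right has 0 { }.

mint, plum, ivy, pear, rose, fern, fir, daisy, tulip, rye, bay, aster, hop, elm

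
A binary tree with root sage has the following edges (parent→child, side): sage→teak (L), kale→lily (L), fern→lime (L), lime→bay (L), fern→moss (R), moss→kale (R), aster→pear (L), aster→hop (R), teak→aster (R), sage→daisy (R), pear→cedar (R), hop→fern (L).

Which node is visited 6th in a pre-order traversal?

hop

Pre-order visits the node, then its left subtree, then its right subtree.
Visit sage.
At sage: go left to teak.
  Visit teak.
  At teak: no left child.
  At teak: go right to aster.
    Visit aster.
    At aster: go left to pear.
      Visit pear.
      At pear: no left child.
      At pear: go right to cedar.
        cedar is a leaf — visit cedar.
    At aster: go right to hop.
      Visit hop.
      At hop: go left to fern.
        Visit fern.
        At fern: go left to lime.
          Visit lime.
          At lime: go left to bay.
            bay is a leaf — visit bay.
          At lime: no right child.
        At fern: go right to moss.
          Visit moss.
          At moss: no left child.
          At moss: go right to kale.
            Visit kale.
            At kale: go left to lily.
              lily is a leaf — visit lily.
            At kale: no right child.
      At hop: no right child.
At sage: go right to daisy.
  daisy is a leaf — visit daisy.
Full pre-order sequence: sage, teak, aster, pear, cedar, hop, fern, lime, bay, moss, kale, lily, daisy.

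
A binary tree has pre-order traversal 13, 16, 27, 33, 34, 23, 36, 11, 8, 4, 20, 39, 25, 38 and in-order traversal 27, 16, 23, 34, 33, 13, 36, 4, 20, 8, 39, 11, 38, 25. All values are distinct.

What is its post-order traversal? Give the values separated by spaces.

The first element of pre-order is the root; it splits in-order into left and right subtrees.
Root 13: left subtree has 5 nodes {27, 16, 23, 34, 33}, right has 8 {36, 4, 20, 8, 39, 11, 38, 25}.
  Root 16: left subtree has 1 node {27}, right has 3 {23, 34, 33}.
    Root 33: left subtree has 2 nodes {23, 34}, right has 0 { }.
      Root 34: left subtree has 1 node {23}, right has 0 { }.
  Root 36: left subtree has 0 nodes { }, right has 7 {4, 20, 8, 39, 11, 38, 25}.
    Root 11: left subtree has 4 nodes {4, 20, 8, 39}, right has 2 {38, 25}.
      Root 8: left subtree has 2 nodes {4, 20}, right has 1 {39}.
        Root 4: left subtree has 0 nodes { }, right has 1 {20}.
      Root 25: left subtree has 1 node {38}, right has 0 { }.

27 23 34 33 16 20 4 39 8 38 25 11 36 13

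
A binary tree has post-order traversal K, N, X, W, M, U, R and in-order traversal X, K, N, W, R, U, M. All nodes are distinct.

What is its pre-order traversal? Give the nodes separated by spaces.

R W X N K U M

The last element of post-order is the root; it splits in-order into left and right subtrees.
Root R: left subtree has 4 nodes {X, K, N, W}, right has 2 {U, M}.
  Root W: left subtree has 3 nodes {X, K, N}, right has 0 { }.
    Root X: left subtree has 0 nodes { }, right has 2 {K, N}.
      Root N: left subtree has 1 node {K}, right has 0 { }.
  Root U: left subtree has 0 nodes { }, right has 1 {M}.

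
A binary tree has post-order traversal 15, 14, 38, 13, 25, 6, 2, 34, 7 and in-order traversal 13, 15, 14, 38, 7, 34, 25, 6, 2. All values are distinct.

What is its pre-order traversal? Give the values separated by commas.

7, 13, 38, 14, 15, 34, 2, 6, 25

The last element of post-order is the root; it splits in-order into left and right subtrees.
Root 7: left subtree has 4 nodes {13, 15, 14, 38}, right has 4 {34, 25, 6, 2}.
  Root 13: left subtree has 0 nodes { }, right has 3 {15, 14, 38}.
    Root 38: left subtree has 2 nodes {15, 14}, right has 0 { }.
      Root 14: left subtree has 1 node {15}, right has 0 { }.
  Root 34: left subtree has 0 nodes { }, right has 3 {25, 6, 2}.
    Root 2: left subtree has 2 nodes {25, 6}, right has 0 { }.
      Root 6: left subtree has 1 node {25}, right has 0 { }.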